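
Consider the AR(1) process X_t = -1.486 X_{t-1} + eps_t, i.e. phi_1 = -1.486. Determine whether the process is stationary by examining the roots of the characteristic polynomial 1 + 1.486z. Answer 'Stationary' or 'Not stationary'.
\text{Not stationary}

The AR(p) characteristic polynomial is P(z) = 1 + 1.486z.
Stationarity requires all roots to lie outside the unit circle, i.e. |z| > 1 for every root.
This is linear in z: 1 + (1.486) z = 0  =>  z = -1/(1.486) = -0.672948,  |z| = 0.672948.
Moduli of all roots: 0.6729.
All moduli strictly greater than 1? No.
Verdict: Not stationary.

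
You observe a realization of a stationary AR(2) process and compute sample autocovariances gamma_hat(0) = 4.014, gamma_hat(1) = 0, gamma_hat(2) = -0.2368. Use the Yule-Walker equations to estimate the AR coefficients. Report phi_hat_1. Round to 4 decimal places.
\hat\phi_{1} = 0.0000

The Yule-Walker equations for an AR(p) process read, in matrix form,
  Gamma_p phi = r_p,   with   (Gamma_p)_{ij} = gamma(|i - j|),
                       (r_p)_i = gamma(i),   i,j = 1..p.
Substitute the sample gammas (Toeplitz matrix and right-hand side of size 2):
  Gamma_p = [[4.014, 0.0], [0.0, 4.014]]
  r_p     = [0.0, -0.2368]
Written out:
  4.014 phi_1 + 0 phi_2 = 0
  0 phi_1 + 4.014 phi_2 = -0.2368
Solve by Cramer's rule:
  det = gamma(0)^2 - gamma(1)^2 = (4.014)^2 - (0)^2 = 16.112196 - 0 = 16.112196
  phi_hat_1 = [gamma(1) gamma(0) - gamma(1) gamma(2)] / det = [(0)(4.014) - (0)(-0.2368)] / 16.112196 = 0 / 16.112196 = 0
  phi_hat_2 = [gamma(0) gamma(2) - gamma(1)^2] / det = [(4.014)(-0.2368) - (0)^2] / 16.112196 = -0.9505152 / 16.112196 = -0.059
So phi_hat = [0.0000, -0.0590].
Therefore phi_hat_1 = 0.0000.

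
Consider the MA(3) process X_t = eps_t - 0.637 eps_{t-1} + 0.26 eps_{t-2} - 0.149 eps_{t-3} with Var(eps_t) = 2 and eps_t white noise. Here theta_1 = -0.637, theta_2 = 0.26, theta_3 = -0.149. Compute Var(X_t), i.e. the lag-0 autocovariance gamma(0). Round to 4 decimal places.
\gamma(0) = 2.9911

For an MA(q) process X_t = eps_t + sum_i theta_i eps_{t-i} with
Var(eps_t) = sigma^2, the variance is
  gamma(0) = sigma^2 * (1 + sum_i theta_i^2).
  sum_i theta_i^2 = (-0.637)^2 + (0.26)^2 + (-0.149)^2 = 0.405769 + 0.0676 + 0.022201 = 0.49557.
  gamma(0) = 2 * (1 + 0.49557) = 2 * 1.49557 = 2.99114, which rounds to 2.9911.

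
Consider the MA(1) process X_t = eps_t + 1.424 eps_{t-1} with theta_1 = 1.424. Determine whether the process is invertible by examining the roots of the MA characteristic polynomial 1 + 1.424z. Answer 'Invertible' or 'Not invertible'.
\text{Not invertible}

The MA(q) characteristic polynomial is P(z) = 1 + 1.424z.
Invertibility requires all roots to lie outside the unit circle, i.e. |z| > 1 for every root.
This is linear in z: 1 + (1.424) z = 0  =>  z = -1/(1.424) = -0.702247,  |z| = 0.702247.
Moduli of all roots: 0.7022.
All moduli strictly greater than 1? No.
Verdict: Not invertible.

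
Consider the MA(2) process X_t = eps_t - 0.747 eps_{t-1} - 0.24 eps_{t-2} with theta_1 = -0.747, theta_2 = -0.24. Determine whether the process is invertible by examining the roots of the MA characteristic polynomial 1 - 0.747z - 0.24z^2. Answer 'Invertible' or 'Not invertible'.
\text{Invertible}

The MA(q) characteristic polynomial is P(z) = 1 - 0.747z - 0.24z^2.
Invertibility requires all roots to lie outside the unit circle, i.e. |z| > 1 for every root.
Set 1 + (-0.747) z + (-0.24) z^2 = 0, i.e. a z^2 + b z + c = 0 with a = -0.24, b = -0.747, c = 1.
Discriminant D = b^2 - 4ac = (-0.747)^2 - 4*(-0.24)*1 = 0.558009 - (-0.96) = 1.518009.
D >= 0, so the roots are real: z = (-b +/- sqrt(D)) / (2a) = (0.747 +/- 1.232075) / (-0.48).
  z_1 = (0.747 + 1.232075) / (-0.48) = -4.1231,   |z_1| = 4.1231.
  z_2 = (0.747 - 1.232075) / (-0.48) = 1.0106,   |z_2| = 1.0106.
Moduli of all roots: 4.1231, 1.0106.
All moduli strictly greater than 1? Yes.
Verdict: Invertible.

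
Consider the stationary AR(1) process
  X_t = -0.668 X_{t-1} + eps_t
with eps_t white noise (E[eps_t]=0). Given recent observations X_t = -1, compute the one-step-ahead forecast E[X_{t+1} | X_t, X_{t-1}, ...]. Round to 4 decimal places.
E[X_{t+1} \mid \mathcal F_t] = 0.6680

For an AR(p) model X_t = c + sum_i phi_i X_{t-i} + eps_t, the
one-step-ahead conditional mean is
  E[X_{t+1} | X_t, ...] = c + sum_i phi_i X_{t+1-i}.
Substitute known values:
  E[X_{t+1} | ...] = (-0.668) * (-1)
                   = 0.6680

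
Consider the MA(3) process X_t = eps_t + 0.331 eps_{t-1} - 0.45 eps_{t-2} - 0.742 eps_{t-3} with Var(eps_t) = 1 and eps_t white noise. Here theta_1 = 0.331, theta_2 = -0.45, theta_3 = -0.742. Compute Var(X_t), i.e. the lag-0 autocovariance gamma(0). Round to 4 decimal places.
\gamma(0) = 1.8626

For an MA(q) process X_t = eps_t + sum_i theta_i eps_{t-i} with
Var(eps_t) = sigma^2, the variance is
  gamma(0) = sigma^2 * (1 + sum_i theta_i^2).
  sum_i theta_i^2 = (0.331)^2 + (-0.45)^2 + (-0.742)^2 = 0.109561 + 0.2025 + 0.550564 = 0.862625.
  gamma(0) = 1 * (1 + 0.862625) = 1 * 1.862625 = 1.862625, which rounds to 1.8626.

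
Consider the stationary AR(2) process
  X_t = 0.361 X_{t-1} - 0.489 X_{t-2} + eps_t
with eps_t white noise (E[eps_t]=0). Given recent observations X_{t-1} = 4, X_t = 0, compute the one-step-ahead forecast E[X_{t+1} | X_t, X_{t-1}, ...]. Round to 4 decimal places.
E[X_{t+1} \mid \mathcal F_t] = -1.9560

For an AR(p) model X_t = c + sum_i phi_i X_{t-i} + eps_t, the
one-step-ahead conditional mean is
  E[X_{t+1} | X_t, ...] = c + sum_i phi_i X_{t+1-i}.
Substitute known values:
  E[X_{t+1} | ...] = (0.361) * (0) + (-0.489) * (4)
                   = -1.9560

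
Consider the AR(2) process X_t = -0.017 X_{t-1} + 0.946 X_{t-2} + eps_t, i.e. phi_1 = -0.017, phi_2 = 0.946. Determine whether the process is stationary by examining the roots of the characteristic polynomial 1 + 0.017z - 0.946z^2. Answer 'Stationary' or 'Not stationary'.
\text{Stationary}

The AR(p) characteristic polynomial is P(z) = 1 + 0.017z - 0.946z^2.
Stationarity requires all roots to lie outside the unit circle, i.e. |z| > 1 for every root.
Set 1 + (0.017) z + (-0.946) z^2 = 0, i.e. a z^2 + b z + c = 0 with a = -0.946, b = 0.017, c = 1.
Discriminant D = b^2 - 4ac = (0.017)^2 - 4*(-0.946)*1 = 0.000289 - (-3.784) = 3.784289.
D >= 0, so the roots are real: z = (-b +/- sqrt(D)) / (2a) = (-0.017 +/- 1.945325) / (-1.892).
  z_1 = (-0.017 + 1.945325) / (-1.892) = -1.0192,   |z_1| = 1.0192.
  z_2 = (-0.017 - 1.945325) / (-1.892) = 1.0372,   |z_2| = 1.0372.
Moduli of all roots: 1.0192, 1.0372.
All moduli strictly greater than 1? Yes.
Verdict: Stationary.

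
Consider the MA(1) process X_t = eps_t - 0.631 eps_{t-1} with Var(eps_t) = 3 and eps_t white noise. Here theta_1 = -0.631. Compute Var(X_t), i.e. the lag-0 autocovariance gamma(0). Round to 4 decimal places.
\gamma(0) = 4.1945

For an MA(q) process X_t = eps_t + sum_i theta_i eps_{t-i} with
Var(eps_t) = sigma^2, the variance is
  gamma(0) = sigma^2 * (1 + sum_i theta_i^2).
  sum_i theta_i^2 = (-0.631)^2 = 0.398161.
  gamma(0) = 3 * (1 + 0.398161) = 3 * 1.398161 = 4.194483, which rounds to 4.1945.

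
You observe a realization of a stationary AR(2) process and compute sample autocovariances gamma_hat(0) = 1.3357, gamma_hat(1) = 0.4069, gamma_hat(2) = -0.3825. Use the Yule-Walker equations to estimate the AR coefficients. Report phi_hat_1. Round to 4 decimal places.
\hat\phi_{1} = 0.4320

The Yule-Walker equations for an AR(p) process read, in matrix form,
  Gamma_p phi = r_p,   with   (Gamma_p)_{ij} = gamma(|i - j|),
                       (r_p)_i = gamma(i),   i,j = 1..p.
Substitute the sample gammas (Toeplitz matrix and right-hand side of size 2):
  Gamma_p = [[1.3357, 0.4069], [0.4069, 1.3357]]
  r_p     = [0.4069, -0.3825]
Written out:
  1.3357 phi_1 + 0.4069 phi_2 = 0.4069
  0.4069 phi_1 + 1.3357 phi_2 = -0.3825
Solve by Cramer's rule:
  det = gamma(0)^2 - gamma(1)^2 = (1.3357)^2 - (0.4069)^2 = 1.78409449 - 0.16556761 = 1.61852688
  phi_hat_1 = [gamma(1) gamma(0) - gamma(1) gamma(2)] / det = [(0.4069)(1.3357) - (0.4069)(-0.3825)] / 1.61852688 = 0.69913558 / 1.61852688 = 0.432
  phi_hat_2 = [gamma(0) gamma(2) - gamma(1)^2] / det = [(1.3357)(-0.3825) - (0.4069)^2] / 1.61852688 = -0.67647286 / 1.61852688 = -0.418
So phi_hat = [0.4320, -0.4180].
Therefore phi_hat_1 = 0.4320.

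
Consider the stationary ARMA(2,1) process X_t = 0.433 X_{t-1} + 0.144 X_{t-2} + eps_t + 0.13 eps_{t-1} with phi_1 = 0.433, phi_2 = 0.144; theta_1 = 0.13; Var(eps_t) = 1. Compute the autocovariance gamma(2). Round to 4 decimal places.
\gamma(2) = 0.6379

Multiply the model equation by X_{t-k} and take expectations. With theta_0 = psi_0 = 1 and psi_j the MA(infinity) weights, this gives
  gamma(k) - sum_i phi_i gamma(k-i) = c_k,
  c_k = sigma^2 * sum_{j=k..q} theta_j psi_{j-k}   (c_k = 0 for k > q),
using gamma(-m) = gamma(m).
psi-weights needed (psi_j = theta_j + sum_i phi_i psi_{j-i}):
  psi_1 = theta_1 + phi_1 = 0.13 + (0.433) = 0.563
Right-hand sides:
  c_0 = sigma^2 (1 + theta_1 psi_1) = 1 * (1 + (0.13)(0.563)) = 1 * 1.07319 = 1.07319
  c_1 = sigma^2 theta_1 = 1 * (0.13) = 0.13
  c_2 = 0
Equations for k = 0, 1, 2 (AR order 2, c_2 = 0):
  (E0) gamma(0) = phi_1 gamma(1) + phi_2 gamma(2) + c_0
  (E1) gamma(1) = phi_1 gamma(0) + phi_2 gamma(1) + c_1
  (E2) gamma(2) = phi_1 gamma(1) + phi_2 gamma(0)
From (E1): gamma(1) = A gamma(0) + B with
  A = phi_1 / (1 - phi_2) = 0.433 / 0.856 = 0.505841,   B = c_1 / (1 - phi_2) = 0.13 / 0.856 = 0.151869.
Insert (E2) into (E0): gamma(0) (1 - phi_2^2) = phi_1 (1 + phi_2) gamma(1) + c_0.
  phi_1 (1 + phi_2) = (0.433)(1.144) = 0.495352,   1 - phi_2^2 = 0.979264.
Replace gamma(1) by A gamma(0) + B and collect gamma(0):
  gamma(0) [0.979264 - (0.495352)(0.505841)] = (0.495352)(0.151869) + 1.07319
  gamma(0) * 0.728695 = 1.148419
  gamma(0) = 1.148419 / 0.728695 = 1.575995.
  gamma(1) = A gamma(0) + B = (0.505841)(1.575995) + (0.151869) = 0.949072.
  gamma(2) = phi_1 gamma(1) + phi_2 gamma(0) = (0.433)(0.949072) + (0.144)(1.575995) = 0.637891.
Therefore gamma(2) = 0.6379 (to 4 decimal places).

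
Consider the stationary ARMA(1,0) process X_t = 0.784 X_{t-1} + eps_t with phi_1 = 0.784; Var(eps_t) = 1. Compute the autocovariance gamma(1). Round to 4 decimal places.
\gamma(1) = 2.0345

Multiply the model equation by X_{t-k} and take expectations. With theta_0 = psi_0 = 1 and psi_j the MA(infinity) weights, this gives
  gamma(k) - sum_i phi_i gamma(k-i) = c_k,
  c_k = sigma^2 * sum_{j=k..q} theta_j psi_{j-k}   (c_k = 0 for k > q),
using gamma(-m) = gamma(m).
Pure AR (q = 0): c_0 = sigma^2 = 1, c_k = 0 for k >= 1.
Equations for k = 0 and k = 1 (AR order 1):
  gamma(0) = phi_1 gamma(1) + c_0
  gamma(1) = phi_1 gamma(0) + c_1
Substituting the second into the first: gamma(0) (1 - phi_1^2) = c_0 + phi_1 c_1, so
  gamma(0) = c_0 / (1 - phi_1^2) = 1 / (1 - (0.784)^2) = 1 / 0.385344 = 2.595084.
  gamma(1) = phi_1 gamma(0) = (0.784)(2.595084) = 2.034546.
Therefore gamma(1) = 2.0345 (to 4 decimal places).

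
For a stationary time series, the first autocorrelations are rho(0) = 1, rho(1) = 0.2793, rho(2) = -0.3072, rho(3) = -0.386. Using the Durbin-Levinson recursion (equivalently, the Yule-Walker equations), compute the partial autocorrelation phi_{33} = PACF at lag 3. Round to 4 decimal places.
\phi_{33} = -0.1940

The PACF at lag k is phi_{kk}, the last component of the solution
to the Yule-Walker system G_k phi = r_k where
  (G_k)_{ij} = rho(|i - j|), (r_k)_i = rho(i), i,j = 1..k.
Equivalently, Durbin-Levinson gives phi_{kk} iteratively:
  phi_{11} = rho(1)
  phi_{kk} = [rho(k) - sum_{j=1..k-1} phi_{k-1,j} rho(k-j)]
            / [1 - sum_{j=1..k-1} phi_{k-1,j} rho(j)],
  phi_{k,j} = phi_{k-1,j} - phi_{kk} phi_{k-1,k-j},  j = 1..k-1.
Step k = 1:
  phi_11 = rho(1) = 0.2793.
Step k = 2:
  phi_22 = [rho(2) - phi_11 rho(1)] / [1 - phi_11 rho(1)] = [-0.3072 - (0.2793)(0.2793)] / [1 - (0.2793)(0.2793)]
         = -0.38520849 / 0.92199151 = -0.4178.
  Update: phi_21 = phi_11 - phi_22 phi_11 = 0.2793 - (-0.4178)(0.2793) = 0.395992.
Step k = 3:
  phi_33 = [rho(3) - phi_21 rho(2) - phi_22 rho(1)] / [1 - phi_21 rho(1) - phi_22 rho(2)]
    numerator   = -0.386 - (0.395992)(-0.3072) - (-0.4178)(0.2793) = -0.14765969
    denominator = 1 - (0.395992)(0.2793) - (-0.4178)(-0.3072) = 0.76105122
  phi_33 = -0.14765969 / 0.76105122 = -0.194.
Therefore phi_{33} = -0.1940.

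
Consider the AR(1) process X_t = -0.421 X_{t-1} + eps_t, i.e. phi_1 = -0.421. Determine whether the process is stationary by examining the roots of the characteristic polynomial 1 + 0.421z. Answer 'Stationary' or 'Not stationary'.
\text{Stationary}

The AR(p) characteristic polynomial is P(z) = 1 + 0.421z.
Stationarity requires all roots to lie outside the unit circle, i.e. |z| > 1 for every root.
This is linear in z: 1 + (0.421) z = 0  =>  z = -1/(0.421) = -2.375297,  |z| = 2.375297.
Moduli of all roots: 2.3753.
All moduli strictly greater than 1? Yes.
Verdict: Stationary.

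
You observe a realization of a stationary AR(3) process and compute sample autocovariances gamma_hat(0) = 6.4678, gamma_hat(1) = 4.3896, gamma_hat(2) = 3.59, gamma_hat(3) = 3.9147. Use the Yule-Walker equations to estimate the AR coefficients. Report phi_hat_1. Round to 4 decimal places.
\hat\phi_{1} = 0.5010

The Yule-Walker equations for an AR(p) process read, in matrix form,
  Gamma_p phi = r_p,   with   (Gamma_p)_{ij} = gamma(|i - j|),
                       (r_p)_i = gamma(i),   i,j = 1..p.
Substitute the sample gammas (Toeplitz matrix and right-hand side of size 3):
  Gamma_p = [[6.4678, 4.3896, 3.59], [4.3896, 6.4678, 4.3896], [3.59, 4.3896, 6.4678]]
  r_p     = [4.3896, 3.59, 3.9147]
Written out (R1..R3):
  (R1) 6.4678 phi_1 + 4.3896 phi_2 + 3.59 phi_3 = 4.3896
  (R2) 4.3896 phi_1 + 6.4678 phi_2 + 4.3896 phi_3 = 3.59
  (R3) 3.59 phi_1 + 4.3896 phi_2 + 6.4678 phi_3 = 3.9147
Gaussian elimination:
  R2 <- R2 - (4.3896/6.4678) R1 = R2 - (0.678685) R1:  3.488644 phi_2 + 1.95312 phi_3 = 0.610844
  R3 <- R3 - (3.59/6.4678) R1 = R3 - (0.555057) R1:  1.95312 phi_2 + 4.475144 phi_3 = 1.47822
  R3 <- R3 - (1.95312/3.488644) R2 = R3 - (0.559851) R2:  3.381688 phi_3 = 1.136239
Back-substitution:
  phi_hat_3 = 1.136239 / 3.381688 = 0.335998
  phi_hat_2 = (0.610844 - (1.95312)(0.335998)) / 3.488644 = -0.013014
  phi_hat_1 = (4.3896 - (4.3896)(-0.013014) - (3.59)(0.335998)) / 6.4678 = 0.501019
So phi_hat = [0.5010, -0.0130, 0.3360].
Therefore phi_hat_1 = 0.5010.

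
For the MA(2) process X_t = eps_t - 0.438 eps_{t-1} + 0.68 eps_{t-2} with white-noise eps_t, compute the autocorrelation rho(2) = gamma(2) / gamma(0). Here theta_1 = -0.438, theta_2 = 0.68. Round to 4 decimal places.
\rho(2) = 0.4111

For an MA(q) process with theta_0 = 1, the autocovariance is
  gamma(k) = sigma^2 * sum_{i=0..q-k} theta_i * theta_{i+k},
and rho(k) = gamma(k) / gamma(0). Sigma^2 cancels.
  numerator   = (1)*(0.68) = 0.68.
  denominator = (1)^2 + (-0.438)^2 + (0.68)^2 = 1.654244.
  rho(2) = 0.68 / 1.654244 = 0.4111.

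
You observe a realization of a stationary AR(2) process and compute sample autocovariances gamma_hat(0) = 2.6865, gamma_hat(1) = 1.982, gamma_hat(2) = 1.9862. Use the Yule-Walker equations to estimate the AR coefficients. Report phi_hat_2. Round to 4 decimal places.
\hat\phi_{2} = 0.4280

The Yule-Walker equations for an AR(p) process read, in matrix form,
  Gamma_p phi = r_p,   with   (Gamma_p)_{ij} = gamma(|i - j|),
                       (r_p)_i = gamma(i),   i,j = 1..p.
Substitute the sample gammas (Toeplitz matrix and right-hand side of size 2):
  Gamma_p = [[2.6865, 1.982], [1.982, 2.6865]]
  r_p     = [1.982, 1.9862]
Written out:
  2.6865 phi_1 + 1.982 phi_2 = 1.982
  1.982 phi_1 + 2.6865 phi_2 = 1.9862
Solve by Cramer's rule:
  det = gamma(0)^2 - gamma(1)^2 = (2.6865)^2 - (1.982)^2 = 7.21728225 - 3.928324 = 3.28895825
  phi_hat_1 = [gamma(1) gamma(0) - gamma(1) gamma(2)] / det = [(1.982)(2.6865) - (1.982)(1.9862)] / 3.28895825 = 1.3879946 / 3.28895825 = 0.422
  phi_hat_2 = [gamma(0) gamma(2) - gamma(1)^2] / det = [(2.6865)(1.9862) - (1.982)^2] / 3.28895825 = 1.4076023 / 3.28895825 = 0.428
So phi_hat = [0.4220, 0.4280].
Therefore phi_hat_2 = 0.4280.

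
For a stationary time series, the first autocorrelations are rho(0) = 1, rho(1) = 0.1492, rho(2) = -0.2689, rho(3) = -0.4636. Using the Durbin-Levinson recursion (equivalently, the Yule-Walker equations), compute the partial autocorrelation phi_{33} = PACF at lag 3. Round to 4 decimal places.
\phi_{33} = -0.4120

The PACF at lag k is phi_{kk}, the last component of the solution
to the Yule-Walker system G_k phi = r_k where
  (G_k)_{ij} = rho(|i - j|), (r_k)_i = rho(i), i,j = 1..k.
Equivalently, Durbin-Levinson gives phi_{kk} iteratively:
  phi_{11} = rho(1)
  phi_{kk} = [rho(k) - sum_{j=1..k-1} phi_{k-1,j} rho(k-j)]
            / [1 - sum_{j=1..k-1} phi_{k-1,j} rho(j)],
  phi_{k,j} = phi_{k-1,j} - phi_{kk} phi_{k-1,k-j},  j = 1..k-1.
Step k = 1:
  phi_11 = rho(1) = 0.1492.
Step k = 2:
  phi_22 = [rho(2) - phi_11 rho(1)] / [1 - phi_11 rho(1)] = [-0.2689 - (0.1492)(0.1492)] / [1 - (0.1492)(0.1492)]
         = -0.29116064 / 0.97773936 = -0.29779.
  Update: phi_21 = phi_11 - phi_22 phi_11 = 0.1492 - (-0.29779)(0.1492) = 0.19363.
Step k = 3:
  phi_33 = [rho(3) - phi_21 rho(2) - phi_22 rho(1)] / [1 - phi_21 rho(1) - phi_22 rho(2)]
    numerator   = -0.4636 - (0.19363)(-0.2689) - (-0.29779)(0.1492) = -0.36710262
    denominator = 1 - (0.19363)(0.1492) - (-0.29779)(-0.2689) = 0.89103474
  phi_33 = -0.36710262 / 0.89103474 = -0.412.
Therefore phi_{33} = -0.4120.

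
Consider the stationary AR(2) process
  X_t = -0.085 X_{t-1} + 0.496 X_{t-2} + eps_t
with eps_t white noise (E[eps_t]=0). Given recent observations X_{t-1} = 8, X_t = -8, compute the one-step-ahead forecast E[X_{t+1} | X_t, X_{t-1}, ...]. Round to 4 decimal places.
E[X_{t+1} \mid \mathcal F_t] = 4.6480

For an AR(p) model X_t = c + sum_i phi_i X_{t-i} + eps_t, the
one-step-ahead conditional mean is
  E[X_{t+1} | X_t, ...] = c + sum_i phi_i X_{t+1-i}.
Substitute known values:
  E[X_{t+1} | ...] = (-0.085) * (-8) + (0.496) * (8)
                   = 4.6480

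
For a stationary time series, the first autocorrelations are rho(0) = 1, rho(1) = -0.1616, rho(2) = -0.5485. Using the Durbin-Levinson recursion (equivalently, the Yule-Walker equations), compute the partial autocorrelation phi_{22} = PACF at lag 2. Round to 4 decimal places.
\phi_{22} = -0.5900

The PACF at lag k is phi_{kk}, the last component of the solution
to the Yule-Walker system G_k phi = r_k where
  (G_k)_{ij} = rho(|i - j|), (r_k)_i = rho(i), i,j = 1..k.
Equivalently, Durbin-Levinson gives phi_{kk} iteratively:
  phi_{11} = rho(1)
  phi_{kk} = [rho(k) - sum_{j=1..k-1} phi_{k-1,j} rho(k-j)]
            / [1 - sum_{j=1..k-1} phi_{k-1,j} rho(j)],
  phi_{k,j} = phi_{k-1,j} - phi_{kk} phi_{k-1,k-j},  j = 1..k-1.
Step k = 1:
  phi_11 = rho(1) = -0.1616.
Step k = 2:
  phi_22 = [rho(2) - phi_11 rho(1)] / [1 - phi_11 rho(1)] = [-0.5485 - (-0.1616)(-0.1616)] / [1 - (-0.1616)(-0.1616)]
         = -0.57461456 / 0.97388544 = -0.59.
Therefore phi_{22} = -0.5900.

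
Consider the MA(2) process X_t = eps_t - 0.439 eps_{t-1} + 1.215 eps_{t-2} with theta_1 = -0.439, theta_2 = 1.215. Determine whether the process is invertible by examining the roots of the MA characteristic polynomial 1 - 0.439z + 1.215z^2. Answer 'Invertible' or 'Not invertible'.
\text{Not invertible}

The MA(q) characteristic polynomial is P(z) = 1 - 0.439z + 1.215z^2.
Invertibility requires all roots to lie outside the unit circle, i.e. |z| > 1 for every root.
Set 1 + (-0.439) z + (1.215) z^2 = 0, i.e. a z^2 + b z + c = 0 with a = 1.215, b = -0.439, c = 1.
Discriminant D = b^2 - 4ac = (-0.439)^2 - 4*(1.215)*1 = 0.192721 - (4.86) = -4.667279.
D < 0, so the roots are the complex-conjugate pair z = (-b +/- i sqrt(-D)) / (2a) = 0.1807 +/- 0.889i.
For a conjugate pair |z|^2 = z * conj(z) = (product of roots) = c/a = 1/(1.215) = 0.823045, so |z| = sqrt(0.823045) = 0.9072 for both roots.
Moduli of all roots: 0.9072, 0.9072.
All moduli strictly greater than 1? No.
Verdict: Not invertible.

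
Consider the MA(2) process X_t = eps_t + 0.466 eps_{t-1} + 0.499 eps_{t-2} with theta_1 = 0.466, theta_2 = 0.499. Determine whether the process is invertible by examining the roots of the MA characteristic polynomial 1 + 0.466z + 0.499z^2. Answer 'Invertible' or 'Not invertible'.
\text{Invertible}

The MA(q) characteristic polynomial is P(z) = 1 + 0.466z + 0.499z^2.
Invertibility requires all roots to lie outside the unit circle, i.e. |z| > 1 for every root.
Set 1 + (0.466) z + (0.499) z^2 = 0, i.e. a z^2 + b z + c = 0 with a = 0.499, b = 0.466, c = 1.
Discriminant D = b^2 - 4ac = (0.466)^2 - 4*(0.499)*1 = 0.217156 - (1.996) = -1.778844.
D < 0, so the roots are the complex-conjugate pair z = (-b +/- i sqrt(-D)) / (2a) = -0.4669 +/- 1.3364i.
For a conjugate pair |z|^2 = z * conj(z) = (product of roots) = c/a = 1/(0.499) = 2.004008, so |z| = sqrt(2.004008) = 1.4156 for both roots.
Moduli of all roots: 1.4156, 1.4156.
All moduli strictly greater than 1? Yes.
Verdict: Invertible.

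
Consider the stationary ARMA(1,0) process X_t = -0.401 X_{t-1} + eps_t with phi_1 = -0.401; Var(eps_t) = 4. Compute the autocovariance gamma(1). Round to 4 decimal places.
\gamma(1) = -1.9113

Multiply the model equation by X_{t-k} and take expectations. With theta_0 = psi_0 = 1 and psi_j the MA(infinity) weights, this gives
  gamma(k) - sum_i phi_i gamma(k-i) = c_k,
  c_k = sigma^2 * sum_{j=k..q} theta_j psi_{j-k}   (c_k = 0 for k > q),
using gamma(-m) = gamma(m).
Pure AR (q = 0): c_0 = sigma^2 = 4, c_k = 0 for k >= 1.
Equations for k = 0 and k = 1 (AR order 1):
  gamma(0) = phi_1 gamma(1) + c_0
  gamma(1) = phi_1 gamma(0) + c_1
Substituting the second into the first: gamma(0) (1 - phi_1^2) = c_0 + phi_1 c_1, so
  gamma(0) = c_0 / (1 - phi_1^2) = 4 / (1 - (-0.401)^2) = 4 / 0.839199 = 4.76645.
  gamma(1) = phi_1 gamma(0) = (-0.401)(4.76645) = -1.911346.
Therefore gamma(1) = -1.9113 (to 4 decimal places).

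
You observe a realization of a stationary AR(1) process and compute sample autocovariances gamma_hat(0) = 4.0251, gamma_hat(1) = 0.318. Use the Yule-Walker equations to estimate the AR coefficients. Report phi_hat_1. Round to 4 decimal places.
\hat\phi_{1} = 0.0790

The Yule-Walker equations for an AR(p) process read, in matrix form,
  Gamma_p phi = r_p,   with   (Gamma_p)_{ij} = gamma(|i - j|),
                       (r_p)_i = gamma(i),   i,j = 1..p.
Substitute the sample gammas (Toeplitz matrix and right-hand side of size 1):
  Gamma_p = [[4.0251]]
  r_p     = [0.318]
With p = 1 this is the single equation gamma(0) phi_1 = gamma(1):
  phi_hat_1 = gamma(1) / gamma(0) = 0.318 / 4.0251 = 0.0790.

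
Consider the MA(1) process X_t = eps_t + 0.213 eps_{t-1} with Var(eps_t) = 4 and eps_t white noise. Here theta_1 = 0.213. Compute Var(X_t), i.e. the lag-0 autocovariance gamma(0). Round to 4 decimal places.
\gamma(0) = 4.1815

For an MA(q) process X_t = eps_t + sum_i theta_i eps_{t-i} with
Var(eps_t) = sigma^2, the variance is
  gamma(0) = sigma^2 * (1 + sum_i theta_i^2).
  sum_i theta_i^2 = (0.213)^2 = 0.045369.
  gamma(0) = 4 * (1 + 0.045369) = 4 * 1.045369 = 4.181476, which rounds to 4.1815.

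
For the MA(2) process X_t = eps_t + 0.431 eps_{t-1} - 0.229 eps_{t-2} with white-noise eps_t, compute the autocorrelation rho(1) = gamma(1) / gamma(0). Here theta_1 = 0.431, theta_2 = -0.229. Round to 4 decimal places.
\rho(1) = 0.2684

For an MA(q) process with theta_0 = 1, the autocovariance is
  gamma(k) = sigma^2 * sum_{i=0..q-k} theta_i * theta_{i+k},
and rho(k) = gamma(k) / gamma(0). Sigma^2 cancels.
  numerator   = (1)*(0.431) + (0.431)*(-0.229) = 0.332301.
  denominator = (1)^2 + (0.431)^2 + (-0.229)^2 = 1.238202.
  rho(1) = 0.332301 / 1.238202 = 0.2684.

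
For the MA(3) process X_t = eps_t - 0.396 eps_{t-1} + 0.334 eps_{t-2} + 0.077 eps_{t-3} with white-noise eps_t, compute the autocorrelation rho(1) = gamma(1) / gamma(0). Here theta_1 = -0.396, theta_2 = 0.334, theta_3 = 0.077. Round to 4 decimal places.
\rho(1) = -0.3944

For an MA(q) process with theta_0 = 1, the autocovariance is
  gamma(k) = sigma^2 * sum_{i=0..q-k} theta_i * theta_{i+k},
and rho(k) = gamma(k) / gamma(0). Sigma^2 cancels.
  numerator   = (1)*(-0.396) + (-0.396)*(0.334) + (0.334)*(0.077) = -0.502546.
  denominator = (1)^2 + (-0.396)^2 + (0.334)^2 + (0.077)^2 = 1.274301.
  rho(1) = -0.502546 / 1.274301 = -0.3944.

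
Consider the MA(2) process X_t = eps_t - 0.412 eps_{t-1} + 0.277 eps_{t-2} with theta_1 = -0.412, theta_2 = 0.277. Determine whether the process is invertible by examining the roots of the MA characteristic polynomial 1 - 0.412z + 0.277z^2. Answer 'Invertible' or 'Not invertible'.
\text{Invertible}

The MA(q) characteristic polynomial is P(z) = 1 - 0.412z + 0.277z^2.
Invertibility requires all roots to lie outside the unit circle, i.e. |z| > 1 for every root.
Set 1 + (-0.412) z + (0.277) z^2 = 0, i.e. a z^2 + b z + c = 0 with a = 0.277, b = -0.412, c = 1.
Discriminant D = b^2 - 4ac = (-0.412)^2 - 4*(0.277)*1 = 0.169744 - (1.108) = -0.938256.
D < 0, so the roots are the complex-conjugate pair z = (-b +/- i sqrt(-D)) / (2a) = 0.7437 +/- 1.7484i.
For a conjugate pair |z|^2 = z * conj(z) = (product of roots) = c/a = 1/(0.277) = 3.610108, so |z| = sqrt(3.610108) = 1.9 for both roots.
Moduli of all roots: 1.9000, 1.9000.
All moduli strictly greater than 1? Yes.
Verdict: Invertible.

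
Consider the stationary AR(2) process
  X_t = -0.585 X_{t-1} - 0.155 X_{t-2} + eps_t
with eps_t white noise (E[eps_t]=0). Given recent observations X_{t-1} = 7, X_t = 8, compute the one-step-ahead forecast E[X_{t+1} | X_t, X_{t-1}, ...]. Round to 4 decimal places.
E[X_{t+1} \mid \mathcal F_t] = -5.7650

For an AR(p) model X_t = c + sum_i phi_i X_{t-i} + eps_t, the
one-step-ahead conditional mean is
  E[X_{t+1} | X_t, ...] = c + sum_i phi_i X_{t+1-i}.
Substitute known values:
  E[X_{t+1} | ...] = (-0.585) * (8) + (-0.155) * (7)
                   = -5.7650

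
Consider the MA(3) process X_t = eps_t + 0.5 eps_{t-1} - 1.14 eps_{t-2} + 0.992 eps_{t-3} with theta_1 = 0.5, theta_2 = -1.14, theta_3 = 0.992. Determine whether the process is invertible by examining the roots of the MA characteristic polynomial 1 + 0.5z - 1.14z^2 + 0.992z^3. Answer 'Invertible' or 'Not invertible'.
\text{Not invertible}

The MA(q) characteristic polynomial is P(z) = 1 + 0.5z - 1.14z^2 + 0.992z^3.
Invertibility requires all roots to lie outside the unit circle, i.e. |z| > 1 for every root.
Degree 3: look for a simple real root z0 first, then factor out (1 - z/z0) and solve the remaining quadratic.
Testing z0 = -0.625: P(-0.625) = 1 + (0.5)(-0.625) + (-1.14)(-0.625)^2 + (0.992)(-0.625)^3
  = 1 + (-0.3125) + (-0.445312) + (-0.242188) = 0.  So z_0 = -0.625 is a root, |z_0| = 0.625.
Divide out the factor (1 + 1.6 z) = (1 - z/z0) (since 1/z0 = -1.6):
  P(z) = (1 + 1.6 z)(1 + (-1.1) z + (0.62) z^2)
  [check: z-coef -1.1 - (-1.6) = 0.5; z^2-coef 0.62 - (-1.6)(-1.1) = -1.14; z^3-coef -(-1.6)(0.62) = 0.992.]
Remaining roots from the quadratic factor 1 + (-1.1) z + (0.62) z^2:
  Set 1 + (-1.1) z + (0.62) z^2 = 0, i.e. a z^2 + b z + c = 0 with a = 0.62, b = -1.1, c = 1.
  Discriminant D = b^2 - 4ac = (-1.1)^2 - 4*(0.62)*1 = 1.21 - (2.48) = -1.27.
  D < 0, so the roots are the complex-conjugate pair z = (-b +/- i sqrt(-D)) / (2a) = 0.8871 +/- 0.9088i.
  For a conjugate pair |z|^2 = z * conj(z) = (product of roots) = c/a = 1/(0.62) = 1.612903, so |z| = sqrt(1.612903) = 1.27 for both roots.
Moduli of all roots: 0.6250, 1.2700, 1.2700.
All moduli strictly greater than 1? No.
Verdict: Not invertible.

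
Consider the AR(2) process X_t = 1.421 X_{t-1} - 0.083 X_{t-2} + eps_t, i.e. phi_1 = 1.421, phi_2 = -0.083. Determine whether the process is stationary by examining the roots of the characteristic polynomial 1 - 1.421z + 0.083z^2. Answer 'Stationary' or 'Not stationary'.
\text{Not stationary}

The AR(p) characteristic polynomial is P(z) = 1 - 1.421z + 0.083z^2.
Stationarity requires all roots to lie outside the unit circle, i.e. |z| > 1 for every root.
Set 1 + (-1.421) z + (0.083) z^2 = 0, i.e. a z^2 + b z + c = 0 with a = 0.083, b = -1.421, c = 1.
Discriminant D = b^2 - 4ac = (-1.421)^2 - 4*(0.083)*1 = 2.019241 - (0.332) = 1.687241.
D >= 0, so the roots are real: z = (-b +/- sqrt(D)) / (2a) = (1.421 +/- 1.298938) / (0.166).
  z_1 = (1.421 + 1.298938) / (0.166) = 16.3852,   |z_1| = 16.3852.
  z_2 = (1.421 - 1.298938) / (0.166) = 0.7353,   |z_2| = 0.7353.
Moduli of all roots: 16.3852, 0.7353.
All moduli strictly greater than 1? No.
Verdict: Not stationary.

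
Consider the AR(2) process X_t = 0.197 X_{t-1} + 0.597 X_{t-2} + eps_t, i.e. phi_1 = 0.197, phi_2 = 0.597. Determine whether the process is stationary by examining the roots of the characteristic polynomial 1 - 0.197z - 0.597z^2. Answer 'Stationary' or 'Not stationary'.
\text{Stationary}

The AR(p) characteristic polynomial is P(z) = 1 - 0.197z - 0.597z^2.
Stationarity requires all roots to lie outside the unit circle, i.e. |z| > 1 for every root.
Set 1 + (-0.197) z + (-0.597) z^2 = 0, i.e. a z^2 + b z + c = 0 with a = -0.597, b = -0.197, c = 1.
Discriminant D = b^2 - 4ac = (-0.197)^2 - 4*(-0.597)*1 = 0.038809 - (-2.388) = 2.426809.
D >= 0, so the roots are real: z = (-b +/- sqrt(D)) / (2a) = (0.197 +/- 1.557822) / (-1.194).
  z_1 = (0.197 + 1.557822) / (-1.194) = -1.4697,   |z_1| = 1.4697.
  z_2 = (0.197 - 1.557822) / (-1.194) = 1.1397,   |z_2| = 1.1397.
Moduli of all roots: 1.4697, 1.1397.
All moduli strictly greater than 1? Yes.
Verdict: Stationary.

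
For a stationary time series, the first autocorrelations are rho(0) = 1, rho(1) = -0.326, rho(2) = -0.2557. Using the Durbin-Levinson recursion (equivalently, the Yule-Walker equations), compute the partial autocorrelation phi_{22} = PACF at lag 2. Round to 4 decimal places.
\phi_{22} = -0.4050

The PACF at lag k is phi_{kk}, the last component of the solution
to the Yule-Walker system G_k phi = r_k where
  (G_k)_{ij} = rho(|i - j|), (r_k)_i = rho(i), i,j = 1..k.
Equivalently, Durbin-Levinson gives phi_{kk} iteratively:
  phi_{11} = rho(1)
  phi_{kk} = [rho(k) - sum_{j=1..k-1} phi_{k-1,j} rho(k-j)]
            / [1 - sum_{j=1..k-1} phi_{k-1,j} rho(j)],
  phi_{k,j} = phi_{k-1,j} - phi_{kk} phi_{k-1,k-j},  j = 1..k-1.
Step k = 1:
  phi_11 = rho(1) = -0.326.
Step k = 2:
  phi_22 = [rho(2) - phi_11 rho(1)] / [1 - phi_11 rho(1)] = [-0.2557 - (-0.326)(-0.326)] / [1 - (-0.326)(-0.326)]
         = -0.361976 / 0.893724 = -0.405.
Therefore phi_{22} = -0.4050.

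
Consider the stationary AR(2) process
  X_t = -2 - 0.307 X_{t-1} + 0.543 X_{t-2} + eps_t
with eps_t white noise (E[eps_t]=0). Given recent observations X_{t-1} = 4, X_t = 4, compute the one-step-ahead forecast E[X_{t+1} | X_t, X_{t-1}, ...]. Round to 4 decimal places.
E[X_{t+1} \mid \mathcal F_t] = -1.0560

For an AR(p) model X_t = c + sum_i phi_i X_{t-i} + eps_t, the
one-step-ahead conditional mean is
  E[X_{t+1} | X_t, ...] = c + sum_i phi_i X_{t+1-i}.
Substitute known values:
  E[X_{t+1} | ...] = -2 + (-0.307) * (4) + (0.543) * (4)
                   = -1.0560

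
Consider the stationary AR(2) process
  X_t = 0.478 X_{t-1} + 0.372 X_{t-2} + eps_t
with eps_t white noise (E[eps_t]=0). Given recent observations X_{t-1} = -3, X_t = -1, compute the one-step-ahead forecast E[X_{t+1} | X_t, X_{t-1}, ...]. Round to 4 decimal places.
E[X_{t+1} \mid \mathcal F_t] = -1.5940

For an AR(p) model X_t = c + sum_i phi_i X_{t-i} + eps_t, the
one-step-ahead conditional mean is
  E[X_{t+1} | X_t, ...] = c + sum_i phi_i X_{t+1-i}.
Substitute known values:
  E[X_{t+1} | ...] = (0.478) * (-1) + (0.372) * (-3)
                   = -1.5940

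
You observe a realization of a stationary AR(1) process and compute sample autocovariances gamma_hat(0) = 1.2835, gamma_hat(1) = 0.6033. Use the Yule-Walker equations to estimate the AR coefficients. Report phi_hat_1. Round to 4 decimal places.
\hat\phi_{1} = 0.4700

The Yule-Walker equations for an AR(p) process read, in matrix form,
  Gamma_p phi = r_p,   with   (Gamma_p)_{ij} = gamma(|i - j|),
                       (r_p)_i = gamma(i),   i,j = 1..p.
Substitute the sample gammas (Toeplitz matrix and right-hand side of size 1):
  Gamma_p = [[1.2835]]
  r_p     = [0.6033]
With p = 1 this is the single equation gamma(0) phi_1 = gamma(1):
  phi_hat_1 = gamma(1) / gamma(0) = 0.6033 / 1.2835 = 0.4700.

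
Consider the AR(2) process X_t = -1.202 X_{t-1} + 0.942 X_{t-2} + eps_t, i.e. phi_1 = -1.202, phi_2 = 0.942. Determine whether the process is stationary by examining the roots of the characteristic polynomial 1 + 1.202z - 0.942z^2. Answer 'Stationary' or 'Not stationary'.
\text{Not stationary}

The AR(p) characteristic polynomial is P(z) = 1 + 1.202z - 0.942z^2.
Stationarity requires all roots to lie outside the unit circle, i.e. |z| > 1 for every root.
Set 1 + (1.202) z + (-0.942) z^2 = 0, i.e. a z^2 + b z + c = 0 with a = -0.942, b = 1.202, c = 1.
Discriminant D = b^2 - 4ac = (1.202)^2 - 4*(-0.942)*1 = 1.444804 - (-3.768) = 5.212804.
D >= 0, so the roots are real: z = (-b +/- sqrt(D)) / (2a) = (-1.202 +/- 2.283157) / (-1.884).
  z_1 = (-1.202 + 2.283157) / (-1.884) = -0.5739,   |z_1| = 0.5739.
  z_2 = (-1.202 - 2.283157) / (-1.884) = 1.8499,   |z_2| = 1.8499.
Moduli of all roots: 0.5739, 1.8499.
All moduli strictly greater than 1? No.
Verdict: Not stationary.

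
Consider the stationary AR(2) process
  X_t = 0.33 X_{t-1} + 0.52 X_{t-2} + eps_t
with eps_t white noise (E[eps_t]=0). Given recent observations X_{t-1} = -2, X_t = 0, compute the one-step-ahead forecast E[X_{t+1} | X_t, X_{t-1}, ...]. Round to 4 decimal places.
E[X_{t+1} \mid \mathcal F_t] = -1.0400

For an AR(p) model X_t = c + sum_i phi_i X_{t-i} + eps_t, the
one-step-ahead conditional mean is
  E[X_{t+1} | X_t, ...] = c + sum_i phi_i X_{t+1-i}.
Substitute known values:
  E[X_{t+1} | ...] = (0.33) * (0) + (0.52) * (-2)
                   = -1.0400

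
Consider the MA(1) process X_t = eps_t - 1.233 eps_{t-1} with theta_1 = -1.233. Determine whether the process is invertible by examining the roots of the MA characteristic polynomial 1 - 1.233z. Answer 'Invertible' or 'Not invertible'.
\text{Not invertible}

The MA(q) characteristic polynomial is P(z) = 1 - 1.233z.
Invertibility requires all roots to lie outside the unit circle, i.e. |z| > 1 for every root.
This is linear in z: 1 + (-1.233) z = 0  =>  z = -1/(-1.233) = 0.81103,  |z| = 0.81103.
Moduli of all roots: 0.8110.
All moduli strictly greater than 1? No.
Verdict: Not invertible.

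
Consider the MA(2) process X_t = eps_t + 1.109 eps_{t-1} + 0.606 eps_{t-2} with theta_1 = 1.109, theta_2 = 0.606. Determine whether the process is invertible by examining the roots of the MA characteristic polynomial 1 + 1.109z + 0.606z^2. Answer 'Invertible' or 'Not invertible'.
\text{Invertible}

The MA(q) characteristic polynomial is P(z) = 1 + 1.109z + 0.606z^2.
Invertibility requires all roots to lie outside the unit circle, i.e. |z| > 1 for every root.
Set 1 + (1.109) z + (0.606) z^2 = 0, i.e. a z^2 + b z + c = 0 with a = 0.606, b = 1.109, c = 1.
Discriminant D = b^2 - 4ac = (1.109)^2 - 4*(0.606)*1 = 1.229881 - (2.424) = -1.194119.
D < 0, so the roots are the complex-conjugate pair z = (-b +/- i sqrt(-D)) / (2a) = -0.915 +/- 0.9016i.
For a conjugate pair |z|^2 = z * conj(z) = (product of roots) = c/a = 1/(0.606) = 1.650165, so |z| = sqrt(1.650165) = 1.2846 for both roots.
Moduli of all roots: 1.2846, 1.2846.
All moduli strictly greater than 1? Yes.
Verdict: Invertible.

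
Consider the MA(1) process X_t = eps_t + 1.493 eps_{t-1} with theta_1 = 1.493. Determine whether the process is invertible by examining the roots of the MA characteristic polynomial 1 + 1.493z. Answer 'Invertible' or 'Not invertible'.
\text{Not invertible}

The MA(q) characteristic polynomial is P(z) = 1 + 1.493z.
Invertibility requires all roots to lie outside the unit circle, i.e. |z| > 1 for every root.
This is linear in z: 1 + (1.493) z = 0  =>  z = -1/(1.493) = -0.669792,  |z| = 0.669792.
Moduli of all roots: 0.6698.
All moduli strictly greater than 1? No.
Verdict: Not invertible.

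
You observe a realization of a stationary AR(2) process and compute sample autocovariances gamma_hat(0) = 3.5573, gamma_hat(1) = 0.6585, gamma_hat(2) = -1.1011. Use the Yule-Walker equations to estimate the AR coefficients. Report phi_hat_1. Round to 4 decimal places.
\hat\phi_{1} = 0.2510

The Yule-Walker equations for an AR(p) process read, in matrix form,
  Gamma_p phi = r_p,   with   (Gamma_p)_{ij} = gamma(|i - j|),
                       (r_p)_i = gamma(i),   i,j = 1..p.
Substitute the sample gammas (Toeplitz matrix and right-hand side of size 2):
  Gamma_p = [[3.5573, 0.6585], [0.6585, 3.5573]]
  r_p     = [0.6585, -1.1011]
Written out:
  3.5573 phi_1 + 0.6585 phi_2 = 0.6585
  0.6585 phi_1 + 3.5573 phi_2 = -1.1011
Solve by Cramer's rule:
  det = gamma(0)^2 - gamma(1)^2 = (3.5573)^2 - (0.6585)^2 = 12.65438329 - 0.43362225 = 12.22076104
  phi_hat_1 = [gamma(1) gamma(0) - gamma(1) gamma(2)] / det = [(0.6585)(3.5573) - (0.6585)(-1.1011)] / 12.22076104 = 3.0675564 / 12.22076104 = 0.251
  phi_hat_2 = [gamma(0) gamma(2) - gamma(1)^2] / det = [(3.5573)(-1.1011) - (0.6585)^2] / 12.22076104 = -4.35056528 / 12.22076104 = -0.356
So phi_hat = [0.2510, -0.3560].
Therefore phi_hat_1 = 0.2510.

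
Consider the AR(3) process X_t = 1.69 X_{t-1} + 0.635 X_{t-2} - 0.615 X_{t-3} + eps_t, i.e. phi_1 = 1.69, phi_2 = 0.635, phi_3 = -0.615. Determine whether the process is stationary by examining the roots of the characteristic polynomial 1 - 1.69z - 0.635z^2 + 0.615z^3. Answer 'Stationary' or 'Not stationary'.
\text{Not stationary}

The AR(p) characteristic polynomial is P(z) = 1 - 1.69z - 0.635z^2 + 0.615z^3.
Stationarity requires all roots to lie outside the unit circle, i.e. |z| > 1 for every root.
Degree 3: look for a simple real root z0 first, then factor out (1 - z/z0) and solve the remaining quadratic.
Testing z0 = 2: P(2) = 1 + (-1.69)(2) + (-0.635)(2)^2 + (0.615)(2)^3
  = 1 + (-3.38) + (-2.54) + (4.92) = 0.  So z_0 = 2 is a root, |z_0| = 2.
Divide out the factor (1 - 0.5 z) = (1 - z/z0) (since 1/z0 = 0.5):
  P(z) = (1 - 0.5 z)(1 + (-1.19) z + (-1.23) z^2)
  [check: z-coef -1.19 - (0.5) = -1.69; z^2-coef -1.23 - (0.5)(-1.19) = -0.635; z^3-coef -(0.5)(-1.23) = 0.615.]
Remaining roots from the quadratic factor 1 + (-1.19) z + (-1.23) z^2:
  Set 1 + (-1.19) z + (-1.23) z^2 = 0, i.e. a z^2 + b z + c = 0 with a = -1.23, b = -1.19, c = 1.
  Discriminant D = b^2 - 4ac = (-1.19)^2 - 4*(-1.23)*1 = 1.4161 - (-4.92) = 6.3361.
  D >= 0, so the roots are real: z = (-b +/- sqrt(D)) / (2a) = (1.19 +/- 2.517161) / (-2.46).
    z_1 = (1.19 + 2.517161) / (-2.46) = -1.507,   |z_1| = 1.507.
    z_2 = (1.19 - 2.517161) / (-2.46) = 0.5395,   |z_2| = 0.5395.
Moduli of all roots: 2.0000, 1.5070, 0.5395.
All moduli strictly greater than 1? No.
Verdict: Not stationary.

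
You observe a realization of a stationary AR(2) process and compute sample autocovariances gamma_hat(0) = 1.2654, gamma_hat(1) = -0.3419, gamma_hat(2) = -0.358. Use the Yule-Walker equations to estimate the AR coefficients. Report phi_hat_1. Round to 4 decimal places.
\hat\phi_{1} = -0.3739

The Yule-Walker equations for an AR(p) process read, in matrix form,
  Gamma_p phi = r_p,   with   (Gamma_p)_{ij} = gamma(|i - j|),
                       (r_p)_i = gamma(i),   i,j = 1..p.
Substitute the sample gammas (Toeplitz matrix and right-hand side of size 2):
  Gamma_p = [[1.2654, -0.3419], [-0.3419, 1.2654]]
  r_p     = [-0.3419, -0.358]
Written out:
  1.2654 phi_1 - 0.3419 phi_2 = -0.3419
  -0.3419 phi_1 + 1.2654 phi_2 = -0.358
Solve by Cramer's rule:
  det = gamma(0)^2 - gamma(1)^2 = (1.2654)^2 - (-0.3419)^2 = 1.60123716 - 0.11689561 = 1.48434155
  phi_hat_1 = [gamma(1) gamma(0) - gamma(1) gamma(2)] / det = [(-0.3419)(1.2654) - (-0.3419)(-0.358)] / 1.48434155 = -0.55504046 / 1.48434155 = -0.3739
  phi_hat_2 = [gamma(0) gamma(2) - gamma(1)^2] / det = [(1.2654)(-0.358) - (-0.3419)^2] / 1.48434155 = -0.56990881 / 1.48434155 = -0.3839
So phi_hat = [-0.3739, -0.3839].
Therefore phi_hat_1 = -0.3739.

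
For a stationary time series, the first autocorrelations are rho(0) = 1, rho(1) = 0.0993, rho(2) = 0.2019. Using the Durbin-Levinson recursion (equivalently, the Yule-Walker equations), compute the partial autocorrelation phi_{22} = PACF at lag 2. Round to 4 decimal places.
\phi_{22} = 0.1940

The PACF at lag k is phi_{kk}, the last component of the solution
to the Yule-Walker system G_k phi = r_k where
  (G_k)_{ij} = rho(|i - j|), (r_k)_i = rho(i), i,j = 1..k.
Equivalently, Durbin-Levinson gives phi_{kk} iteratively:
  phi_{11} = rho(1)
  phi_{kk} = [rho(k) - sum_{j=1..k-1} phi_{k-1,j} rho(k-j)]
            / [1 - sum_{j=1..k-1} phi_{k-1,j} rho(j)],
  phi_{k,j} = phi_{k-1,j} - phi_{kk} phi_{k-1,k-j},  j = 1..k-1.
Step k = 1:
  phi_11 = rho(1) = 0.0993.
Step k = 2:
  phi_22 = [rho(2) - phi_11 rho(1)] / [1 - phi_11 rho(1)] = [0.2019 - (0.0993)(0.0993)] / [1 - (0.0993)(0.0993)]
         = 0.19203951 / 0.99013951 = 0.194.
Therefore phi_{22} = 0.1940.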